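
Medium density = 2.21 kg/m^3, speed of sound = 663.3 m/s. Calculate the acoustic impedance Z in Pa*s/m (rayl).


Given values:
  rho = 2.21 kg/m^3
  c = 663.3 m/s
Formula: Z = rho * c
Z = 2.21 * 663.3
Z = 1465.89

1465.89 rayl


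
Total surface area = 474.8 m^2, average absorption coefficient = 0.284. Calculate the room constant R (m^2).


Given values:
  S = 474.8 m^2, alpha = 0.284
Formula: R = S * alpha / (1 - alpha)
Numerator: 474.8 * 0.284 = 134.8432
Denominator: 1 - 0.284 = 0.716
R = 134.8432 / 0.716 = 188.33

188.33 m^2


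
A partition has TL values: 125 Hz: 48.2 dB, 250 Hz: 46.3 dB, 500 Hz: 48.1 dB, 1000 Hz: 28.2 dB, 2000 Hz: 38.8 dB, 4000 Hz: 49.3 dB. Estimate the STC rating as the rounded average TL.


Given TL values at each frequency:
  125 Hz: 48.2 dB
  250 Hz: 46.3 dB
  500 Hz: 48.1 dB
  1000 Hz: 28.2 dB
  2000 Hz: 38.8 dB
  4000 Hz: 49.3 dB
Formula: STC ~ round(average of TL values)
Sum = 48.2 + 46.3 + 48.1 + 28.2 + 38.8 + 49.3 = 258.9
Average = 258.9 / 6 = 43.15
Rounded: 43

43


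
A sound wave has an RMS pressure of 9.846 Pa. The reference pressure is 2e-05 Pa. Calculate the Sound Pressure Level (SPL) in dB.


Given values:
  p = 9.846 Pa
  p_ref = 2e-05 Pa
Formula: SPL = 20 * log10(p / p_ref)
Compute ratio: p / p_ref = 9.846 / 2e-05 = 492300
Compute log10: log10(492300) = 5.69223
Multiply: SPL = 20 * 5.69223 = 113.84

113.84 dB


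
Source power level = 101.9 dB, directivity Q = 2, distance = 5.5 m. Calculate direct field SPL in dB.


Given values:
  Lw = 101.9 dB, Q = 2, r = 5.5 m
Formula: SPL = Lw + 10 * log10(Q / (4 * pi * r^2))
Compute 4 * pi * r^2 = 4 * pi * 5.5^2 = 380.1327
Compute Q / denom = 2 / 380.1327 = 0.00526132
Compute 10 * log10(0.00526132) = -22.7891
SPL = 101.9 + (-22.7891) = 79.11

79.11 dB


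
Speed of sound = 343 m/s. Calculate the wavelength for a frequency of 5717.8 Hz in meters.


Given values:
  c = 343 m/s, f = 5717.8 Hz
Formula: lambda = c / f
lambda = 343 / 5717.8
lambda = 0.06

0.06 m


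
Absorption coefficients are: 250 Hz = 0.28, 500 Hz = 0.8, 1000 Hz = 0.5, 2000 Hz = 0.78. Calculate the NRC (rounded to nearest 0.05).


Given values:
  a_250 = 0.28, a_500 = 0.8
  a_1000 = 0.5, a_2000 = 0.78
Formula: NRC = (a250 + a500 + a1000 + a2000) / 4
Sum = 0.28 + 0.8 + 0.5 + 0.78 = 2.36
NRC = 2.36 / 4 = 0.59
Rounded to nearest 0.05: 0.6

0.6


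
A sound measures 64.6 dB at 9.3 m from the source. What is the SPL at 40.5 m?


Given values:
  SPL1 = 64.6 dB, r1 = 9.3 m, r2 = 40.5 m
Formula: SPL2 = SPL1 - 20 * log10(r2 / r1)
Compute ratio: r2 / r1 = 40.5 / 9.3 = 4.3548
Compute log10: log10(4.3548) = 0.638968
Compute drop: 20 * 0.638968 = 12.7794
SPL2 = 64.6 - 12.7794 = 51.82

51.82 dB


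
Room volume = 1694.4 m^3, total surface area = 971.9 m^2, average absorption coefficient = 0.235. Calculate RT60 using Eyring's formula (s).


Given values:
  V = 1694.4 m^3, S = 971.9 m^2, alpha = 0.235
Formula: RT60 = 0.161 * V / (-S * ln(1 - alpha))
Compute ln(1 - 0.235) = ln(0.765) = -0.267879
Denominator: -971.9 * -0.267879 = 260.3516
Numerator: 0.161 * 1694.4 = 272.7984
RT60 = 272.7984 / 260.3516 = 1.048

1.048 s


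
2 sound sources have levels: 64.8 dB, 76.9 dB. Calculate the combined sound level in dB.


Formula: L_total = 10 * log10( sum(10^(Li/10)) )
  Source 1: 10^(64.8/10) = 3019951.7204
  Source 2: 10^(76.9/10) = 48977881.9368
Sum of linear values = 51997833.6572
L_total = 10 * log10(51997833.6572) = 77.16

77.16 dB


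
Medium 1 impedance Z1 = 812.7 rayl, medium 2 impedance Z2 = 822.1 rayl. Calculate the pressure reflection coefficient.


Given values:
  Z1 = 812.7 rayl, Z2 = 822.1 rayl
Formula: R = (Z2 - Z1) / (Z2 + Z1)
Numerator: Z2 - Z1 = 822.1 - 812.7 = 9.4
Denominator: Z2 + Z1 = 822.1 + 812.7 = 1634.8
R = 9.4 / 1634.8 = 0.0057

0.0057


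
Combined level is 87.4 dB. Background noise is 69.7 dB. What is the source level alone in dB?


Given values:
  L_total = 87.4 dB, L_bg = 69.7 dB
Formula: L_source = 10 * log10(10^(L_total/10) - 10^(L_bg/10))
Convert to linear:
  10^(87.4/10) = 549540873.8576
  10^(69.7/10) = 9332543.008
Difference: 549540873.8576 - 9332543.008 = 540208330.8496
L_source = 10 * log10(540208330.8496) = 87.33

87.33 dB


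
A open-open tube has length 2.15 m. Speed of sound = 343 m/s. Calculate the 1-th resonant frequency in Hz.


Given values:
  Tube type: open-open, L = 2.15 m, c = 343 m/s, n = 1
Formula: f_n = n * c / (2 * L)
Compute 2 * L = 2 * 2.15 = 4.3
f = 1 * 343 / 4.3
f = 79.77

79.77 Hz


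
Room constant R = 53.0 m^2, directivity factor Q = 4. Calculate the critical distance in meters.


Given values:
  R = 53.0 m^2, Q = 4
Formula: d_c = 0.141 * sqrt(Q * R)
Compute Q * R = 4 * 53.0 = 212.0
Compute sqrt(212.0) = 14.5602
d_c = 0.141 * 14.5602 = 2.053

2.053 m


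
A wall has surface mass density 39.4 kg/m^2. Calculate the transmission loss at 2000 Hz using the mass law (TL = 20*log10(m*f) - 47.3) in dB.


Given values:
  m = 39.4 kg/m^2, f = 2000 Hz
Formula: TL = 20 * log10(m * f) - 47.3
Compute m * f = 39.4 * 2000 = 78800.0
Compute log10(78800.0) = 4.896526
Compute 20 * 4.896526 = 97.9305
TL = 97.9305 - 47.3 = 50.63

50.63 dB


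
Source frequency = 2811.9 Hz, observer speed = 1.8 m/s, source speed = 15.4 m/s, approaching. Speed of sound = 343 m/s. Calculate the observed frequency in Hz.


Given values:
  f_s = 2811.9 Hz, v_o = 1.8 m/s, v_s = 15.4 m/s
  Direction: approaching
Formula: f_o = f_s * (c + v_o) / (c - v_s)
Numerator: c + v_o = 343 + 1.8 = 344.8
Denominator: c - v_s = 343 - 15.4 = 327.6
f_o = 2811.9 * 344.8 / 327.6 = 2959.53

2959.53 Hz


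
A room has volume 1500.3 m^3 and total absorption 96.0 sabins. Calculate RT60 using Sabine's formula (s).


Given values:
  V = 1500.3 m^3
  A = 96.0 sabins
Formula: RT60 = 0.161 * V / A
Numerator: 0.161 * 1500.3 = 241.5483
RT60 = 241.5483 / 96.0 = 2.516

2.516 s


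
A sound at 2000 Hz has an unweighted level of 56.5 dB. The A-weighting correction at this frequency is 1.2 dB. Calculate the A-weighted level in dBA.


Given values:
  SPL = 56.5 dB
  A-weighting at 2000 Hz = 1.2 dB
Formula: L_A = SPL + A_weight
L_A = 56.5 + (1.2)
L_A = 57.7

57.7 dBA


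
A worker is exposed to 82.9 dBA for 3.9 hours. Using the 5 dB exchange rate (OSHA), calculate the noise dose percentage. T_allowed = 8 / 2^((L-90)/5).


Given values:
  L = 82.9 dBA, T = 3.9 hours
Formula: T_allowed = 8 / 2^((L - 90) / 5)
Compute exponent: (82.9 - 90) / 5 = -1.42
Compute 2^(-1.42) = 0.373712
T_allowed = 8 / 0.373712 = 21.406859 hours
Dose = (T / T_allowed) * 100
Dose = (3.9 / 21.406859) * 100 = 18.22

18.22 %


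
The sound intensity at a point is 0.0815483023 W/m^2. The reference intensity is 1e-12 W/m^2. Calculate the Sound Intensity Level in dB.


Given values:
  I = 0.0815483023 W/m^2
  I_ref = 1e-12 W/m^2
Formula: SIL = 10 * log10(I / I_ref)
Compute ratio: I / I_ref = 81548302300
Compute log10: log10(81548302300) = 10.911415
Multiply: SIL = 10 * 10.911415 = 109.11

109.11 dB


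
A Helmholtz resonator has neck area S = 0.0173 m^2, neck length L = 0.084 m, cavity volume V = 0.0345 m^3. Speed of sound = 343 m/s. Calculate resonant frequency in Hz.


Given values:
  S = 0.0173 m^2, L = 0.084 m, V = 0.0345 m^3, c = 343 m/s
Formula: f = (c / (2*pi)) * sqrt(S / (V * L))
Compute V * L = 0.0345 * 0.084 = 0.002898
Compute S / (V * L) = 0.0173 / 0.002898 = 5.9696
Compute sqrt(5.9696) = 2.443276
Compute c / (2*pi) = 343 / 6.283185 = 54.590148
f = 54.590148 * 2.443276 = 133.38

133.38 Hz


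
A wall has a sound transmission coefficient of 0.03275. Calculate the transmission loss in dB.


Given values:
  tau = 0.03275
Formula: TL = 10 * log10(1 / tau)
Compute 1 / tau = 1 / 0.03275 = 30.5344
Compute log10(30.5344) = 1.484789
TL = 10 * 1.484789 = 14.85

14.85 dB


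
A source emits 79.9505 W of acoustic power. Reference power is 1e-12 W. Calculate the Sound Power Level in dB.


Given values:
  W = 79.9505 W
  W_ref = 1e-12 W
Formula: SWL = 10 * log10(W / W_ref)
Compute ratio: W / W_ref = 79950500000000
Compute log10: log10(79950500000000) = 13.902821
Multiply: SWL = 10 * 13.902821 = 139.03

139.03 dB


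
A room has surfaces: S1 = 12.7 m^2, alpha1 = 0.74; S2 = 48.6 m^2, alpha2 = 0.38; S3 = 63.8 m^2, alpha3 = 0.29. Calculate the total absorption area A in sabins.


Given surfaces:
  Surface 1: 12.7 * 0.74 = 9.398
  Surface 2: 48.6 * 0.38 = 18.468
  Surface 3: 63.8 * 0.29 = 18.502
Formula: A = sum(Si * alpha_i)
A = 9.398 + 18.468 + 18.502
A = 46.37

46.37 sabins


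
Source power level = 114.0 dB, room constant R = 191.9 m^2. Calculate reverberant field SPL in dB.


Given values:
  Lw = 114.0 dB, R = 191.9 m^2
Formula: SPL = Lw + 10 * log10(4 / R)
Compute 4 / R = 4 / 191.9 = 0.020844
Compute 10 * log10(0.020844) = -16.8102
SPL = 114.0 + (-16.8102) = 97.19

97.19 dB


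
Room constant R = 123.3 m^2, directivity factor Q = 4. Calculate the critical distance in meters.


Given values:
  R = 123.3 m^2, Q = 4
Formula: d_c = 0.141 * sqrt(Q * R)
Compute Q * R = 4 * 123.3 = 493.2
Compute sqrt(493.2) = 22.2081
d_c = 0.141 * 22.2081 = 3.131

3.131 m


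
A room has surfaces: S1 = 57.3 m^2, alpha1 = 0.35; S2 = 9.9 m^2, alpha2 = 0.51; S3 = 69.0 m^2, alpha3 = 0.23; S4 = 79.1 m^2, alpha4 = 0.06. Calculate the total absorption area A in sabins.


Given surfaces:
  Surface 1: 57.3 * 0.35 = 20.055
  Surface 2: 9.9 * 0.51 = 5.049
  Surface 3: 69.0 * 0.23 = 15.87
  Surface 4: 79.1 * 0.06 = 4.746
Formula: A = sum(Si * alpha_i)
A = 20.055 + 5.049 + 15.87 + 4.746
A = 45.72

45.72 sabins


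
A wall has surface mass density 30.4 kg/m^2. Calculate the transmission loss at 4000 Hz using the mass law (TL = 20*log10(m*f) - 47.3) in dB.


Given values:
  m = 30.4 kg/m^2, f = 4000 Hz
Formula: TL = 20 * log10(m * f) - 47.3
Compute m * f = 30.4 * 4000 = 121600.0
Compute log10(121600.0) = 5.084934
Compute 20 * 5.084934 = 101.6987
TL = 101.6987 - 47.3 = 54.4

54.4 dB


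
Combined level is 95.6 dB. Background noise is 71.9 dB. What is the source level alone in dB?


Given values:
  L_total = 95.6 dB, L_bg = 71.9 dB
Formula: L_source = 10 * log10(10^(L_total/10) - 10^(L_bg/10))
Convert to linear:
  10^(95.6/10) = 3630780547.701
  10^(71.9/10) = 15488166.1891
Difference: 3630780547.701 - 15488166.1891 = 3615292381.5119
L_source = 10 * log10(3615292381.5119) = 95.58

95.58 dB


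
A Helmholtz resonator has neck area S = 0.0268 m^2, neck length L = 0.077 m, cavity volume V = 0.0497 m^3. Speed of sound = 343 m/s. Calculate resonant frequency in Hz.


Given values:
  S = 0.0268 m^2, L = 0.077 m, V = 0.0497 m^3, c = 343 m/s
Formula: f = (c / (2*pi)) * sqrt(S / (V * L))
Compute V * L = 0.0497 * 0.077 = 0.0038269
Compute S / (V * L) = 0.0268 / 0.0038269 = 7.0031
Compute sqrt(7.0031) = 2.646337
Compute c / (2*pi) = 343 / 6.283185 = 54.590148
f = 54.590148 * 2.646337 = 144.46

144.46 Hz


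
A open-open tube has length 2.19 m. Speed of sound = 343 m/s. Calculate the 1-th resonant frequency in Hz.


Given values:
  Tube type: open-open, L = 2.19 m, c = 343 m/s, n = 1
Formula: f_n = n * c / (2 * L)
Compute 2 * L = 2 * 2.19 = 4.38
f = 1 * 343 / 4.38
f = 78.31

78.31 Hz


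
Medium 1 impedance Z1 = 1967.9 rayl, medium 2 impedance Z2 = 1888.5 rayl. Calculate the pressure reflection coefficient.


Given values:
  Z1 = 1967.9 rayl, Z2 = 1888.5 rayl
Formula: R = (Z2 - Z1) / (Z2 + Z1)
Numerator: Z2 - Z1 = 1888.5 - 1967.9 = -79.4
Denominator: Z2 + Z1 = 1888.5 + 1967.9 = 3856.4
R = -79.4 / 3856.4 = -0.0206

-0.0206


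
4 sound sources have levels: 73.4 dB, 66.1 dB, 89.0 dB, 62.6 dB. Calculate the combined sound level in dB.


Formula: L_total = 10 * log10( sum(10^(Li/10)) )
  Source 1: 10^(73.4/10) = 21877616.2395
  Source 2: 10^(66.1/10) = 4073802.778
  Source 3: 10^(89.0/10) = 794328234.7243
  Source 4: 10^(62.6/10) = 1819700.8586
Sum of linear values = 822099354.6004
L_total = 10 * log10(822099354.6004) = 89.15

89.15 dB


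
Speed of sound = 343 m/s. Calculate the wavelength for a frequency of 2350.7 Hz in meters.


Given values:
  c = 343 m/s, f = 2350.7 Hz
Formula: lambda = c / f
lambda = 343 / 2350.7
lambda = 0.1459

0.1459 m


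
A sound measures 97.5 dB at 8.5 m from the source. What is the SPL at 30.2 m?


Given values:
  SPL1 = 97.5 dB, r1 = 8.5 m, r2 = 30.2 m
Formula: SPL2 = SPL1 - 20 * log10(r2 / r1)
Compute ratio: r2 / r1 = 30.2 / 8.5 = 3.5529
Compute log10: log10(3.5529) = 0.550583
Compute drop: 20 * 0.550583 = 11.0117
SPL2 = 97.5 - 11.0117 = 86.49

86.49 dB


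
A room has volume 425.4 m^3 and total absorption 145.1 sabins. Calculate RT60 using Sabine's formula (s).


Given values:
  V = 425.4 m^3
  A = 145.1 sabins
Formula: RT60 = 0.161 * V / A
Numerator: 0.161 * 425.4 = 68.4894
RT60 = 68.4894 / 145.1 = 0.472

0.472 s


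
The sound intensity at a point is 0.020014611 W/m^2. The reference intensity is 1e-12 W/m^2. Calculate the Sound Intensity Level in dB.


Given values:
  I = 0.020014611 W/m^2
  I_ref = 1e-12 W/m^2
Formula: SIL = 10 * log10(I / I_ref)
Compute ratio: I / I_ref = 20014611000
Compute log10: log10(20014611000) = 10.301347
Multiply: SIL = 10 * 10.301347 = 103.01

103.01 dB


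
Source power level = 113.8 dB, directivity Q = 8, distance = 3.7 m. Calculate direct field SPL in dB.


Given values:
  Lw = 113.8 dB, Q = 8, r = 3.7 m
Formula: SPL = Lw + 10 * log10(Q / (4 * pi * r^2))
Compute 4 * pi * r^2 = 4 * pi * 3.7^2 = 172.0336
Compute Q / denom = 8 / 172.0336 = 0.04650254
Compute 10 * log10(0.04650254) = -13.3252
SPL = 113.8 + (-13.3252) = 100.47

100.47 dB


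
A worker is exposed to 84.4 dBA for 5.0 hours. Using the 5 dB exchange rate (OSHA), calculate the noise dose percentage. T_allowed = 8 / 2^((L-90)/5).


Given values:
  L = 84.4 dBA, T = 5.0 hours
Formula: T_allowed = 8 / 2^((L - 90) / 5)
Compute exponent: (84.4 - 90) / 5 = -1.12
Compute 2^(-1.12) = 0.460094
T_allowed = 8 / 0.460094 = 17.387751 hours
Dose = (T / T_allowed) * 100
Dose = (5.0 / 17.387751) * 100 = 28.76

28.76 %


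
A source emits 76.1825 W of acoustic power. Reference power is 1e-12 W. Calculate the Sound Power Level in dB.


Given values:
  W = 76.1825 W
  W_ref = 1e-12 W
Formula: SWL = 10 * log10(W / W_ref)
Compute ratio: W / W_ref = 76182500000000
Compute log10: log10(76182500000000) = 13.881855
Multiply: SWL = 10 * 13.881855 = 138.82

138.82 dB


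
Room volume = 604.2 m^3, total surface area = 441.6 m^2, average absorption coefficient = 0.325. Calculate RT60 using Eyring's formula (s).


Given values:
  V = 604.2 m^3, S = 441.6 m^2, alpha = 0.325
Formula: RT60 = 0.161 * V / (-S * ln(1 - alpha))
Compute ln(1 - 0.325) = ln(0.675) = -0.393043
Denominator: -441.6 * -0.393043 = 173.5678
Numerator: 0.161 * 604.2 = 97.2762
RT60 = 97.2762 / 173.5678 = 0.56

0.56 s


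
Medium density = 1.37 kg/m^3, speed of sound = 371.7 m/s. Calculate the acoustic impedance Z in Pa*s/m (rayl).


Given values:
  rho = 1.37 kg/m^3
  c = 371.7 m/s
Formula: Z = rho * c
Z = 1.37 * 371.7
Z = 509.23

509.23 rayl


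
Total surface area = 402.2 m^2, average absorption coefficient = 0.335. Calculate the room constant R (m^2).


Given values:
  S = 402.2 m^2, alpha = 0.335
Formula: R = S * alpha / (1 - alpha)
Numerator: 402.2 * 0.335 = 134.737
Denominator: 1 - 0.335 = 0.665
R = 134.737 / 0.665 = 202.61

202.61 m^2


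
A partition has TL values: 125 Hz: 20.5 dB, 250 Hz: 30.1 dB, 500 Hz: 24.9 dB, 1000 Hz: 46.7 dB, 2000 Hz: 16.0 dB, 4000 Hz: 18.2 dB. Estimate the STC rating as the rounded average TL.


Given TL values at each frequency:
  125 Hz: 20.5 dB
  250 Hz: 30.1 dB
  500 Hz: 24.9 dB
  1000 Hz: 46.7 dB
  2000 Hz: 16.0 dB
  4000 Hz: 18.2 dB
Formula: STC ~ round(average of TL values)
Sum = 20.5 + 30.1 + 24.9 + 46.7 + 16.0 + 18.2 = 156.4
Average = 156.4 / 6 = 26.07
Rounded: 26

26


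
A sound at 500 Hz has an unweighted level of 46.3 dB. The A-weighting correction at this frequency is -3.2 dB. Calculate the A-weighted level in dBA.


Given values:
  SPL = 46.3 dB
  A-weighting at 500 Hz = -3.2 dB
Formula: L_A = SPL + A_weight
L_A = 46.3 + (-3.2)
L_A = 43.1

43.1 dBA


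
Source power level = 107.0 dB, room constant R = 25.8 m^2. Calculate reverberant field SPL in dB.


Given values:
  Lw = 107.0 dB, R = 25.8 m^2
Formula: SPL = Lw + 10 * log10(4 / R)
Compute 4 / R = 4 / 25.8 = 0.155039
Compute 10 * log10(0.155039) = -8.0956
SPL = 107.0 + (-8.0956) = 98.9

98.9 dB


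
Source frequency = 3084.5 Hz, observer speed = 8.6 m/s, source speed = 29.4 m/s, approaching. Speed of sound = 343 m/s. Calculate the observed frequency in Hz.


Given values:
  f_s = 3084.5 Hz, v_o = 8.6 m/s, v_s = 29.4 m/s
  Direction: approaching
Formula: f_o = f_s * (c + v_o) / (c - v_s)
Numerator: c + v_o = 343 + 8.6 = 351.6
Denominator: c - v_s = 343 - 29.4 = 313.6
f_o = 3084.5 * 351.6 / 313.6 = 3458.26

3458.26 Hz


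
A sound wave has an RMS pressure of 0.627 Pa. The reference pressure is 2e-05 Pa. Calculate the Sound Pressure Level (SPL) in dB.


Given values:
  p = 0.627 Pa
  p_ref = 2e-05 Pa
Formula: SPL = 20 * log10(p / p_ref)
Compute ratio: p / p_ref = 0.627 / 2e-05 = 31350
Compute log10: log10(31350) = 4.496238
Multiply: SPL = 20 * 4.496238 = 89.92

89.92 dB


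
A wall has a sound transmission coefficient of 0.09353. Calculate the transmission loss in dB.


Given values:
  tau = 0.09353
Formula: TL = 10 * log10(1 / tau)
Compute 1 / tau = 1 / 0.09353 = 10.6918
Compute log10(10.6918) = 1.029051
TL = 10 * 1.029051 = 10.29

10.29 dB


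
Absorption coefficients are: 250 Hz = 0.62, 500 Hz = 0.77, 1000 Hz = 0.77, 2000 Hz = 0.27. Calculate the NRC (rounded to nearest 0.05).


Given values:
  a_250 = 0.62, a_500 = 0.77
  a_1000 = 0.77, a_2000 = 0.27
Formula: NRC = (a250 + a500 + a1000 + a2000) / 4
Sum = 0.62 + 0.77 + 0.77 + 0.27 = 2.43
NRC = 2.43 / 4 = 0.6075
Rounded to nearest 0.05: 0.6

0.6


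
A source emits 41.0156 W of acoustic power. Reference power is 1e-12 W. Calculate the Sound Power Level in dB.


Given values:
  W = 41.0156 W
  W_ref = 1e-12 W
Formula: SWL = 10 * log10(W / W_ref)
Compute ratio: W / W_ref = 41015600000000
Compute log10: log10(41015600000000) = 13.612949
Multiply: SWL = 10 * 13.612949 = 136.13

136.13 dB


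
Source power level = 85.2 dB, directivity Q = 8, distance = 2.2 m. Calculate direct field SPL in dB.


Given values:
  Lw = 85.2 dB, Q = 8, r = 2.2 m
Formula: SPL = Lw + 10 * log10(Q / (4 * pi * r^2))
Compute 4 * pi * r^2 = 4 * pi * 2.2^2 = 60.8212
Compute Q / denom = 8 / 60.8212 = 0.13153308
Compute 10 * log10(0.13153308) = -8.8097
SPL = 85.2 + (-8.8097) = 76.39

76.39 dB


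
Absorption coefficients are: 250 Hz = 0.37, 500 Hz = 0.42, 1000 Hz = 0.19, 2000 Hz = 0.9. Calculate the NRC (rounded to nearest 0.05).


Given values:
  a_250 = 0.37, a_500 = 0.42
  a_1000 = 0.19, a_2000 = 0.9
Formula: NRC = (a250 + a500 + a1000 + a2000) / 4
Sum = 0.37 + 0.42 + 0.19 + 0.9 = 1.88
NRC = 1.88 / 4 = 0.47
Rounded to nearest 0.05: 0.45

0.45


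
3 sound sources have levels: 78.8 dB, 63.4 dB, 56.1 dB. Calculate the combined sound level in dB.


Formula: L_total = 10 * log10( sum(10^(Li/10)) )
  Source 1: 10^(78.8/10) = 75857757.5029
  Source 2: 10^(63.4/10) = 2187761.6239
  Source 3: 10^(56.1/10) = 407380.2778
Sum of linear values = 78452899.4046
L_total = 10 * log10(78452899.4046) = 78.95

78.95 dB


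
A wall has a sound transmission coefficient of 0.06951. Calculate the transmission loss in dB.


Given values:
  tau = 0.06951
Formula: TL = 10 * log10(1 / tau)
Compute 1 / tau = 1 / 0.06951 = 14.3864
Compute log10(14.3864) = 1.157952
TL = 10 * 1.157952 = 11.58

11.58 dB


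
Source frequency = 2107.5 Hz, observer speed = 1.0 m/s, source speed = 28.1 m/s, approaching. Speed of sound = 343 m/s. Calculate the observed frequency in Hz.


Given values:
  f_s = 2107.5 Hz, v_o = 1.0 m/s, v_s = 28.1 m/s
  Direction: approaching
Formula: f_o = f_s * (c + v_o) / (c - v_s)
Numerator: c + v_o = 343 + 1.0 = 344.0
Denominator: c - v_s = 343 - 28.1 = 314.9
f_o = 2107.5 * 344.0 / 314.9 = 2302.25

2302.25 Hz


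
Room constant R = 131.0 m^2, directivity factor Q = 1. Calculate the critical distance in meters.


Given values:
  R = 131.0 m^2, Q = 1
Formula: d_c = 0.141 * sqrt(Q * R)
Compute Q * R = 1 * 131.0 = 131.0
Compute sqrt(131.0) = 11.4455
d_c = 0.141 * 11.4455 = 1.614

1.614 m


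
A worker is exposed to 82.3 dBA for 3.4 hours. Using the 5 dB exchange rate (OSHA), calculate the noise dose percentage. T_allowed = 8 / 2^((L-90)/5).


Given values:
  L = 82.3 dBA, T = 3.4 hours
Formula: T_allowed = 8 / 2^((L - 90) / 5)
Compute exponent: (82.3 - 90) / 5 = -1.54
Compute 2^(-1.54) = 0.343885
T_allowed = 8 / 0.343885 = 23.263591 hours
Dose = (T / T_allowed) * 100
Dose = (3.4 / 23.263591) * 100 = 14.62

14.62 %


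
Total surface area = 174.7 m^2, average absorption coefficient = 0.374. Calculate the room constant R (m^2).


Given values:
  S = 174.7 m^2, alpha = 0.374
Formula: R = S * alpha / (1 - alpha)
Numerator: 174.7 * 0.374 = 65.3378
Denominator: 1 - 0.374 = 0.626
R = 65.3378 / 0.626 = 104.37

104.37 m^2


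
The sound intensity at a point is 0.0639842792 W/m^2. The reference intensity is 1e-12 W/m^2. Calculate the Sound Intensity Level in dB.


Given values:
  I = 0.0639842792 W/m^2
  I_ref = 1e-12 W/m^2
Formula: SIL = 10 * log10(I / I_ref)
Compute ratio: I / I_ref = 63984279200
Compute log10: log10(63984279200) = 10.806073
Multiply: SIL = 10 * 10.806073 = 108.06

108.06 dB


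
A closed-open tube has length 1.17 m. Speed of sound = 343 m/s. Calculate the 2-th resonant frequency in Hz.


Given values:
  Tube type: closed-open, L = 1.17 m, c = 343 m/s, n = 2
Formula: f_n = (2n - 1) * c / (4 * L)
Compute 2n - 1 = 2*2 - 1 = 3
Compute 4 * L = 4 * 1.17 = 4.68
f = 3 * 343 / 4.68
f = 219.87

219.87 Hz


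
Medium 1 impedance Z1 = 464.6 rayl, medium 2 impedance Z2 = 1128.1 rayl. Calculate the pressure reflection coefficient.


Given values:
  Z1 = 464.6 rayl, Z2 = 1128.1 rayl
Formula: R = (Z2 - Z1) / (Z2 + Z1)
Numerator: Z2 - Z1 = 1128.1 - 464.6 = 663.5
Denominator: Z2 + Z1 = 1128.1 + 464.6 = 1592.7
R = 663.5 / 1592.7 = 0.4166

0.4166


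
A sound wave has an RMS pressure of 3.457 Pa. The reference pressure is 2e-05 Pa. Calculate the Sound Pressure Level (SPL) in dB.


Given values:
  p = 3.457 Pa
  p_ref = 2e-05 Pa
Formula: SPL = 20 * log10(p / p_ref)
Compute ratio: p / p_ref = 3.457 / 2e-05 = 172850
Compute log10: log10(172850) = 5.237669
Multiply: SPL = 20 * 5.237669 = 104.75

104.75 dB


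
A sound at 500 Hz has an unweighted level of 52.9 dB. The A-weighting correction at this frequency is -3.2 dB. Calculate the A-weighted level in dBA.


Given values:
  SPL = 52.9 dB
  A-weighting at 500 Hz = -3.2 dB
Formula: L_A = SPL + A_weight
L_A = 52.9 + (-3.2)
L_A = 49.7

49.7 dBA


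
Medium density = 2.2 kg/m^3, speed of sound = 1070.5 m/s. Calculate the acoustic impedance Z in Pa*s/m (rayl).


Given values:
  rho = 2.2 kg/m^3
  c = 1070.5 m/s
Formula: Z = rho * c
Z = 2.2 * 1070.5
Z = 2355.1

2355.1 rayl


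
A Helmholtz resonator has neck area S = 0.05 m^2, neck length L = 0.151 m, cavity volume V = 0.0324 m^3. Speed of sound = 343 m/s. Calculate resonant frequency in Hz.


Given values:
  S = 0.05 m^2, L = 0.151 m, V = 0.0324 m^3, c = 343 m/s
Formula: f = (c / (2*pi)) * sqrt(S / (V * L))
Compute V * L = 0.0324 * 0.151 = 0.0048924
Compute S / (V * L) = 0.05 / 0.0048924 = 10.2199
Compute sqrt(10.2199) = 3.196858
Compute c / (2*pi) = 343 / 6.283185 = 54.590148
f = 54.590148 * 3.196858 = 174.52

174.52 Hz


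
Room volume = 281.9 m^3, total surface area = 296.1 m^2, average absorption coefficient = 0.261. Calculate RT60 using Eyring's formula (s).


Given values:
  V = 281.9 m^3, S = 296.1 m^2, alpha = 0.261
Formula: RT60 = 0.161 * V / (-S * ln(1 - alpha))
Compute ln(1 - 0.261) = ln(0.739) = -0.302457
Denominator: -296.1 * -0.302457 = 89.5575
Numerator: 0.161 * 281.9 = 45.3859
RT60 = 45.3859 / 89.5575 = 0.507

0.507 s


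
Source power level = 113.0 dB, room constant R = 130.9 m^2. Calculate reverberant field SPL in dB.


Given values:
  Lw = 113.0 dB, R = 130.9 m^2
Formula: SPL = Lw + 10 * log10(4 / R)
Compute 4 / R = 4 / 130.9 = 0.030558
Compute 10 * log10(0.030558) = -15.1488
SPL = 113.0 + (-15.1488) = 97.85

97.85 dB


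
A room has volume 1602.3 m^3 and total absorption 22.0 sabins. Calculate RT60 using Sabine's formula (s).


Given values:
  V = 1602.3 m^3
  A = 22.0 sabins
Formula: RT60 = 0.161 * V / A
Numerator: 0.161 * 1602.3 = 257.9703
RT60 = 257.9703 / 22.0 = 11.726

11.726 s


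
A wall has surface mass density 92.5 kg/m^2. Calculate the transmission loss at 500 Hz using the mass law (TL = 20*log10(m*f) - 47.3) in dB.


Given values:
  m = 92.5 kg/m^2, f = 500 Hz
Formula: TL = 20 * log10(m * f) - 47.3
Compute m * f = 92.5 * 500 = 46250.0
Compute log10(46250.0) = 4.665112
Compute 20 * 4.665112 = 93.3022
TL = 93.3022 - 47.3 = 46.0

46.0 dB


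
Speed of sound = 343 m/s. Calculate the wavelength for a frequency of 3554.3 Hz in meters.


Given values:
  c = 343 m/s, f = 3554.3 Hz
Formula: lambda = c / f
lambda = 343 / 3554.3
lambda = 0.0965

0.0965 m


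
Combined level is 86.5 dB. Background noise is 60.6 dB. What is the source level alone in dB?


Given values:
  L_total = 86.5 dB, L_bg = 60.6 dB
Formula: L_source = 10 * log10(10^(L_total/10) - 10^(L_bg/10))
Convert to linear:
  10^(86.5/10) = 446683592.151
  10^(60.6/10) = 1148153.6215
Difference: 446683592.151 - 1148153.6215 = 445535438.5295
L_source = 10 * log10(445535438.5295) = 86.49

86.49 dB


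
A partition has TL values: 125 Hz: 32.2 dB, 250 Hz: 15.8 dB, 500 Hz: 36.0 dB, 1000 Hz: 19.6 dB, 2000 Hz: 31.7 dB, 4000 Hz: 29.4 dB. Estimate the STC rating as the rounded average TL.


Given TL values at each frequency:
  125 Hz: 32.2 dB
  250 Hz: 15.8 dB
  500 Hz: 36.0 dB
  1000 Hz: 19.6 dB
  2000 Hz: 31.7 dB
  4000 Hz: 29.4 dB
Formula: STC ~ round(average of TL values)
Sum = 32.2 + 15.8 + 36.0 + 19.6 + 31.7 + 29.4 = 164.7
Average = 164.7 / 6 = 27.45
Rounded: 27

27


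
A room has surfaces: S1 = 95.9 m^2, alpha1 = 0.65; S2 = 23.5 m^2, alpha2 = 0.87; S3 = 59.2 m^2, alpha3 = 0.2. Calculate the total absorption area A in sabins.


Given surfaces:
  Surface 1: 95.9 * 0.65 = 62.335
  Surface 2: 23.5 * 0.87 = 20.445
  Surface 3: 59.2 * 0.2 = 11.84
Formula: A = sum(Si * alpha_i)
A = 62.335 + 20.445 + 11.84
A = 94.62

94.62 sabins


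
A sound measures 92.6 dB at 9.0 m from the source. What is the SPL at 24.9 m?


Given values:
  SPL1 = 92.6 dB, r1 = 9.0 m, r2 = 24.9 m
Formula: SPL2 = SPL1 - 20 * log10(r2 / r1)
Compute ratio: r2 / r1 = 24.9 / 9.0 = 2.7667
Compute log10: log10(2.7667) = 0.441962
Compute drop: 20 * 0.441962 = 8.8392
SPL2 = 92.6 - 8.8392 = 83.76

83.76 dB


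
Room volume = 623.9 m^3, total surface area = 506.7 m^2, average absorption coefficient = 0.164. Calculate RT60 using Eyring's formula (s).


Given values:
  V = 623.9 m^3, S = 506.7 m^2, alpha = 0.164
Formula: RT60 = 0.161 * V / (-S * ln(1 - alpha))
Compute ln(1 - 0.164) = ln(0.836) = -0.179127
Denominator: -506.7 * -0.179127 = 90.7637
Numerator: 0.161 * 623.9 = 100.4479
RT60 = 100.4479 / 90.7637 = 1.107

1.107 s


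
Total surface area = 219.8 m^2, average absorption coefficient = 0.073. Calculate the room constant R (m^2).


Given values:
  S = 219.8 m^2, alpha = 0.073
Formula: R = S * alpha / (1 - alpha)
Numerator: 219.8 * 0.073 = 16.0454
Denominator: 1 - 0.073 = 0.927
R = 16.0454 / 0.927 = 17.31

17.31 m^2


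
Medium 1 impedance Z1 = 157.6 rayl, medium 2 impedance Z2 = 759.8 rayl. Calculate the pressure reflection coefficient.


Given values:
  Z1 = 157.6 rayl, Z2 = 759.8 rayl
Formula: R = (Z2 - Z1) / (Z2 + Z1)
Numerator: Z2 - Z1 = 759.8 - 157.6 = 602.2
Denominator: Z2 + Z1 = 759.8 + 157.6 = 917.4
R = 602.2 / 917.4 = 0.6564

0.6564


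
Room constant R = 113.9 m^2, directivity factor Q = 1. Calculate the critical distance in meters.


Given values:
  R = 113.9 m^2, Q = 1
Formula: d_c = 0.141 * sqrt(Q * R)
Compute Q * R = 1 * 113.9 = 113.9
Compute sqrt(113.9) = 10.6724
d_c = 0.141 * 10.6724 = 1.505

1.505 m


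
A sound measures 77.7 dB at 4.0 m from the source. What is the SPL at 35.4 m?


Given values:
  SPL1 = 77.7 dB, r1 = 4.0 m, r2 = 35.4 m
Formula: SPL2 = SPL1 - 20 * log10(r2 / r1)
Compute ratio: r2 / r1 = 35.4 / 4.0 = 8.85
Compute log10: log10(8.85) = 0.946943
Compute drop: 20 * 0.946943 = 18.9389
SPL2 = 77.7 - 18.9389 = 58.76

58.76 dB


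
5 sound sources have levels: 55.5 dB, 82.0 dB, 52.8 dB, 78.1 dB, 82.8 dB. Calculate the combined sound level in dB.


Formula: L_total = 10 * log10( sum(10^(Li/10)) )
  Source 1: 10^(55.5/10) = 354813.3892
  Source 2: 10^(82.0/10) = 158489319.2461
  Source 3: 10^(52.8/10) = 190546.0718
  Source 4: 10^(78.1/10) = 64565422.9035
  Source 5: 10^(82.8/10) = 190546071.7963
Sum of linear values = 414146173.4069
L_total = 10 * log10(414146173.4069) = 86.17

86.17 dB


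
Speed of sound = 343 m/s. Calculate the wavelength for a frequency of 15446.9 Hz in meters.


Given values:
  c = 343 m/s, f = 15446.9 Hz
Formula: lambda = c / f
lambda = 343 / 15446.9
lambda = 0.0222

0.0222 m


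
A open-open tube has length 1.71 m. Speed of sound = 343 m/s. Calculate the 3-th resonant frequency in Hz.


Given values:
  Tube type: open-open, L = 1.71 m, c = 343 m/s, n = 3
Formula: f_n = n * c / (2 * L)
Compute 2 * L = 2 * 1.71 = 3.42
f = 3 * 343 / 3.42
f = 300.88

300.88 Hz


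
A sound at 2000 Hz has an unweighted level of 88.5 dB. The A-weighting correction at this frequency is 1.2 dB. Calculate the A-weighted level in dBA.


Given values:
  SPL = 88.5 dB
  A-weighting at 2000 Hz = 1.2 dB
Formula: L_A = SPL + A_weight
L_A = 88.5 + (1.2)
L_A = 89.7

89.7 dBA


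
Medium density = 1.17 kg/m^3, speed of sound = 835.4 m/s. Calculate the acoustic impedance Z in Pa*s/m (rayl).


Given values:
  rho = 1.17 kg/m^3
  c = 835.4 m/s
Formula: Z = rho * c
Z = 1.17 * 835.4
Z = 977.42

977.42 rayl


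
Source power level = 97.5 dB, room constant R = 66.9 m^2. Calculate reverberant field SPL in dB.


Given values:
  Lw = 97.5 dB, R = 66.9 m^2
Formula: SPL = Lw + 10 * log10(4 / R)
Compute 4 / R = 4 / 66.9 = 0.059791
Compute 10 * log10(0.059791) = -12.2336
SPL = 97.5 + (-12.2336) = 85.27

85.27 dB


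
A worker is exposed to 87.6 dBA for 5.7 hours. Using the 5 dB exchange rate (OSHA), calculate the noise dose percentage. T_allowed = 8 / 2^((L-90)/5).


Given values:
  L = 87.6 dBA, T = 5.7 hours
Formula: T_allowed = 8 / 2^((L - 90) / 5)
Compute exponent: (87.6 - 90) / 5 = -0.48
Compute 2^(-0.48) = 0.716978
T_allowed = 8 / 0.716978 = 11.157943 hours
Dose = (T / T_allowed) * 100
Dose = (5.7 / 11.157943) * 100 = 51.08

51.08 %


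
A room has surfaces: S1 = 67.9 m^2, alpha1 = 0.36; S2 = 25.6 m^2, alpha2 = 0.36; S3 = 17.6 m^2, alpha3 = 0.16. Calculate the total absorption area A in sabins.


Given surfaces:
  Surface 1: 67.9 * 0.36 = 24.444
  Surface 2: 25.6 * 0.36 = 9.216
  Surface 3: 17.6 * 0.16 = 2.816
Formula: A = sum(Si * alpha_i)
A = 24.444 + 9.216 + 2.816
A = 36.48

36.48 sabins


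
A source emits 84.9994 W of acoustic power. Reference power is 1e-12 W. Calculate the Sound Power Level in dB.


Given values:
  W = 84.9994 W
  W_ref = 1e-12 W
Formula: SWL = 10 * log10(W / W_ref)
Compute ratio: W / W_ref = 84999400000000
Compute log10: log10(84999400000000) = 13.929416
Multiply: SWL = 10 * 13.929416 = 139.29

139.29 dB


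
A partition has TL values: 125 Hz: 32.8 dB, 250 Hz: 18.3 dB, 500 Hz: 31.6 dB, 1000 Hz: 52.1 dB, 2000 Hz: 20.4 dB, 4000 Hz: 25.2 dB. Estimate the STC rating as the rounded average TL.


Given TL values at each frequency:
  125 Hz: 32.8 dB
  250 Hz: 18.3 dB
  500 Hz: 31.6 dB
  1000 Hz: 52.1 dB
  2000 Hz: 20.4 dB
  4000 Hz: 25.2 dB
Formula: STC ~ round(average of TL values)
Sum = 32.8 + 18.3 + 31.6 + 52.1 + 20.4 + 25.2 = 180.4
Average = 180.4 / 6 = 30.07
Rounded: 30

30


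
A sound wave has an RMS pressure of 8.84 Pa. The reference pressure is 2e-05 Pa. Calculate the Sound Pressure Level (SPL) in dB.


Given values:
  p = 8.84 Pa
  p_ref = 2e-05 Pa
Formula: SPL = 20 * log10(p / p_ref)
Compute ratio: p / p_ref = 8.84 / 2e-05 = 442000
Compute log10: log10(442000) = 5.645422
Multiply: SPL = 20 * 5.645422 = 112.91

112.91 dB


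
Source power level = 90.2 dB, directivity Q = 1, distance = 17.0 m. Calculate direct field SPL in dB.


Given values:
  Lw = 90.2 dB, Q = 1, r = 17.0 m
Formula: SPL = Lw + 10 * log10(Q / (4 * pi * r^2))
Compute 4 * pi * r^2 = 4 * pi * 17.0^2 = 3631.6811
Compute Q / denom = 1 / 3631.6811 = 0.00027535
Compute 10 * log10(0.00027535) = -35.6011
SPL = 90.2 + (-35.6011) = 54.6

54.6 dB


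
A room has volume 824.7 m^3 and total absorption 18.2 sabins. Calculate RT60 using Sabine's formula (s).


Given values:
  V = 824.7 m^3
  A = 18.2 sabins
Formula: RT60 = 0.161 * V / A
Numerator: 0.161 * 824.7 = 132.7767
RT60 = 132.7767 / 18.2 = 7.295

7.295 s


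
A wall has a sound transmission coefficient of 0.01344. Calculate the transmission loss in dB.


Given values:
  tau = 0.01344
Formula: TL = 10 * log10(1 / tau)
Compute 1 / tau = 1 / 0.01344 = 74.4048
Compute log10(74.4048) = 1.871601
TL = 10 * 1.871601 = 18.72

18.72 dB


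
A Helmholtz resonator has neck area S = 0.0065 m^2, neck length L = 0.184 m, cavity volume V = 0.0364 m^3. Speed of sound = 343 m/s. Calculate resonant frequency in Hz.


Given values:
  S = 0.0065 m^2, L = 0.184 m, V = 0.0364 m^3, c = 343 m/s
Formula: f = (c / (2*pi)) * sqrt(S / (V * L))
Compute V * L = 0.0364 * 0.184 = 0.0066976
Compute S / (V * L) = 0.0065 / 0.0066976 = 0.9705
Compute sqrt(0.9705) = 0.98514
Compute c / (2*pi) = 343 / 6.283185 = 54.590148
f = 54.590148 * 0.98514 = 53.78

53.78 Hz


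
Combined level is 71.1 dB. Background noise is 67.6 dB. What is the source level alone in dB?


Given values:
  L_total = 71.1 dB, L_bg = 67.6 dB
Formula: L_source = 10 * log10(10^(L_total/10) - 10^(L_bg/10))
Convert to linear:
  10^(71.1/10) = 12882495.5169
  10^(67.6/10) = 5754399.3734
Difference: 12882495.5169 - 5754399.3734 = 7128096.1435
L_source = 10 * log10(7128096.1435) = 68.53

68.53 dB


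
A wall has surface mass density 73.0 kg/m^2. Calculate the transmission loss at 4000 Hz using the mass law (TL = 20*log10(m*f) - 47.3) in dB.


Given values:
  m = 73.0 kg/m^2, f = 4000 Hz
Formula: TL = 20 * log10(m * f) - 47.3
Compute m * f = 73.0 * 4000 = 292000.0
Compute log10(292000.0) = 5.465383
Compute 20 * 5.465383 = 109.3077
TL = 109.3077 - 47.3 = 62.01

62.01 dB


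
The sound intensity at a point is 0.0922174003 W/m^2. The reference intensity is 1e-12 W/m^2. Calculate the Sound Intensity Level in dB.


Given values:
  I = 0.0922174003 W/m^2
  I_ref = 1e-12 W/m^2
Formula: SIL = 10 * log10(I / I_ref)
Compute ratio: I / I_ref = 92217400300
Compute log10: log10(92217400300) = 10.964813
Multiply: SIL = 10 * 10.964813 = 109.65

109.65 dB


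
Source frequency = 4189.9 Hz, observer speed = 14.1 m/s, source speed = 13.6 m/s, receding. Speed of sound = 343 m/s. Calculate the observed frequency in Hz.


Given values:
  f_s = 4189.9 Hz, v_o = 14.1 m/s, v_s = 13.6 m/s
  Direction: receding
Formula: f_o = f_s * (c - v_o) / (c + v_s)
Numerator: c - v_o = 343 - 14.1 = 328.9
Denominator: c + v_s = 343 + 13.6 = 356.6
f_o = 4189.9 * 328.9 / 356.6 = 3864.44

3864.44 Hz


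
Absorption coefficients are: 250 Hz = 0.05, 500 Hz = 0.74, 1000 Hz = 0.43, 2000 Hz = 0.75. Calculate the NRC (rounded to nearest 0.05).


Given values:
  a_250 = 0.05, a_500 = 0.74
  a_1000 = 0.43, a_2000 = 0.75
Formula: NRC = (a250 + a500 + a1000 + a2000) / 4
Sum = 0.05 + 0.74 + 0.43 + 0.75 = 1.97
NRC = 1.97 / 4 = 0.4925
Rounded to nearest 0.05: 0.5

0.5


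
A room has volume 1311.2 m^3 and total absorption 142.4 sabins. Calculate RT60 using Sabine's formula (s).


Given values:
  V = 1311.2 m^3
  A = 142.4 sabins
Formula: RT60 = 0.161 * V / A
Numerator: 0.161 * 1311.2 = 211.1032
RT60 = 211.1032 / 142.4 = 1.482

1.482 s


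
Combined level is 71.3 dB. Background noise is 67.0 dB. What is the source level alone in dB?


Given values:
  L_total = 71.3 dB, L_bg = 67.0 dB
Formula: L_source = 10 * log10(10^(L_total/10) - 10^(L_bg/10))
Convert to linear:
  10^(71.3/10) = 13489628.8259
  10^(67.0/10) = 5011872.3363
Difference: 13489628.8259 - 5011872.3363 = 8477756.4896
L_source = 10 * log10(8477756.4896) = 69.28

69.28 dB


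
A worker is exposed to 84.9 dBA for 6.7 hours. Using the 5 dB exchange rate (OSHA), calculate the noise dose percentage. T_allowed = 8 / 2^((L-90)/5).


Given values:
  L = 84.9 dBA, T = 6.7 hours
Formula: T_allowed = 8 / 2^((L - 90) / 5)
Compute exponent: (84.9 - 90) / 5 = -1.02
Compute 2^(-1.02) = 0.493116
T_allowed = 8 / 0.493116 = 16.223363 hours
Dose = (T / T_allowed) * 100
Dose = (6.7 / 16.223363) * 100 = 41.3

41.3 %


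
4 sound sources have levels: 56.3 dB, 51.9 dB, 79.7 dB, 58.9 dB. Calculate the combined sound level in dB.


Formula: L_total = 10 * log10( sum(10^(Li/10)) )
  Source 1: 10^(56.3/10) = 426579.5188
  Source 2: 10^(51.9/10) = 154881.6619
  Source 3: 10^(79.7/10) = 93325430.0797
  Source 4: 10^(58.9/10) = 776247.1166
Sum of linear values = 94683138.377
L_total = 10 * log10(94683138.377) = 79.76

79.76 dB


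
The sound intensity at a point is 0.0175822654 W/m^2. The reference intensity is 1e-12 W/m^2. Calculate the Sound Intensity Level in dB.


Given values:
  I = 0.0175822654 W/m^2
  I_ref = 1e-12 W/m^2
Formula: SIL = 10 * log10(I / I_ref)
Compute ratio: I / I_ref = 17582265400
Compute log10: log10(17582265400) = 10.245075
Multiply: SIL = 10 * 10.245075 = 102.45

102.45 dB


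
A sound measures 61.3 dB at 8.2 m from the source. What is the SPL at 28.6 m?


Given values:
  SPL1 = 61.3 dB, r1 = 8.2 m, r2 = 28.6 m
Formula: SPL2 = SPL1 - 20 * log10(r2 / r1)
Compute ratio: r2 / r1 = 28.6 / 8.2 = 3.4878
Compute log10: log10(3.4878) = 0.542552
Compute drop: 20 * 0.542552 = 10.851
SPL2 = 61.3 - 10.851 = 50.45

50.45 dB


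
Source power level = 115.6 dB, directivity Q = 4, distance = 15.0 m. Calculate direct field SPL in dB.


Given values:
  Lw = 115.6 dB, Q = 4, r = 15.0 m
Formula: SPL = Lw + 10 * log10(Q / (4 * pi * r^2))
Compute 4 * pi * r^2 = 4 * pi * 15.0^2 = 2827.4334
Compute Q / denom = 4 / 2827.4334 = 0.00141471
Compute 10 * log10(0.00141471) = -28.4933
SPL = 115.6 + (-28.4933) = 87.11

87.11 dB


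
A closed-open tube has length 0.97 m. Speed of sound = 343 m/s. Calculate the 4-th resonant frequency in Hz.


Given values:
  Tube type: closed-open, L = 0.97 m, c = 343 m/s, n = 4
Formula: f_n = (2n - 1) * c / (4 * L)
Compute 2n - 1 = 2*4 - 1 = 7
Compute 4 * L = 4 * 0.97 = 3.88
f = 7 * 343 / 3.88
f = 618.81

618.81 Hz


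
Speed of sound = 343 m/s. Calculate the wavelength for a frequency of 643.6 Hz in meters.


Given values:
  c = 343 m/s, f = 643.6 Hz
Formula: lambda = c / f
lambda = 343 / 643.6
lambda = 0.5329

0.5329 m


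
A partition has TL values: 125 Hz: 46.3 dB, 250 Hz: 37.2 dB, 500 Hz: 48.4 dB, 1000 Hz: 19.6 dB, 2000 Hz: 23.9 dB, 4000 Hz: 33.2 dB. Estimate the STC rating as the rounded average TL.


Given TL values at each frequency:
  125 Hz: 46.3 dB
  250 Hz: 37.2 dB
  500 Hz: 48.4 dB
  1000 Hz: 19.6 dB
  2000 Hz: 23.9 dB
  4000 Hz: 33.2 dB
Formula: STC ~ round(average of TL values)
Sum = 46.3 + 37.2 + 48.4 + 19.6 + 23.9 + 33.2 = 208.6
Average = 208.6 / 6 = 34.77
Rounded: 35

35


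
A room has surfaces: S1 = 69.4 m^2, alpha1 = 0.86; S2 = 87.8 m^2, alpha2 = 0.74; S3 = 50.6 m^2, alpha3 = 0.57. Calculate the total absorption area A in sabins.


Given surfaces:
  Surface 1: 69.4 * 0.86 = 59.684
  Surface 2: 87.8 * 0.74 = 64.972
  Surface 3: 50.6 * 0.57 = 28.842
Formula: A = sum(Si * alpha_i)
A = 59.684 + 64.972 + 28.842
A = 153.5

153.5 sabins


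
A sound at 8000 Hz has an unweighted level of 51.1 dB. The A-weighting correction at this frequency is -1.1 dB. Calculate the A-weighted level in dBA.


Given values:
  SPL = 51.1 dB
  A-weighting at 8000 Hz = -1.1 dB
Formula: L_A = SPL + A_weight
L_A = 51.1 + (-1.1)
L_A = 50.0

50.0 dBA
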